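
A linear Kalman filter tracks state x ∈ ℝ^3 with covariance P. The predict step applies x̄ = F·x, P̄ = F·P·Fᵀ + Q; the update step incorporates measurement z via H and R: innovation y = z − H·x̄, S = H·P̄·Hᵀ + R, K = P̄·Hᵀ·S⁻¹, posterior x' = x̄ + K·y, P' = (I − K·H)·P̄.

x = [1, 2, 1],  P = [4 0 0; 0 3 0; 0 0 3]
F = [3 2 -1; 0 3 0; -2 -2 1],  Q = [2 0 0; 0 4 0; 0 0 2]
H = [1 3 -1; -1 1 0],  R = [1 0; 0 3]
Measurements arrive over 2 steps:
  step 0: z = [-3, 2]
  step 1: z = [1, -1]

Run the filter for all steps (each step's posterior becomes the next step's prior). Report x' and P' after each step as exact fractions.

step 0: x' = [-4634/2567, 4172/33371, 50789/33371], P' = [3599/2567 -1159/2567 -405/2567; -1159/2567 17252/33371 29889/33371; -405/2567 29889/33371 90471/33371]
step 1: x' = [19871247/66641309, 27205777/66641309, 2947806/3920077], P' = [88606666/66641309 -28317134/66641309 -562644/3920077; -28317134/66641309 33013513/66641309 3301650/3920077; -562644/3920077 3301650/3920077 9849607/3920077]

step 0: x̄ = F·x = [6, 6, -5]
step 0: P̄ = F·P·Fᵀ + Q = [53 18 -39; 18 31 -18; -39 -18 33]
step 0: y = z − H·x̄ = [-32, 2]
step 0: S = H·P̄·Hᵀ + R = [660 -17; -17 51]
step 0: K = P̄·Hᵀ·S⁻¹ = [31/151 -1586/2567; 400/1963 10773/33371; -357/1963 11718/33371]
step 0: x' = x̄ + K·y = [-4634/2567, 4172/33371, 50789/33371]
step 0: P' = (I − K·H)·P̄ = [3599/2567 -1159/2567 -405/2567; -1159/2567 17252/33371 29889/33371; -405/2567 29889/33371 90471/33371]
step 1: x̄ = F·x = [-17167/2567, 12516/33371, 83/17]
step 1: P̄ = F·P·Fᵀ + Q = [29118/2567 -9366/2567 -100/17; -9366/2567 288752/33371 39/17; -100/17 39/17 99/17]
step 1: y = z − H·x̄ = [381923/33371, -269058/33371]
step 1: S = H·P̄·Hᵀ + R = [2407720/33371 458381/33371; 458381/33371 1010915/33371]
step 1: K = P̄·Hᵀ·S⁻¹ = [13220212/66641309 -5567800/9520187; 14595355/66641309 2920507/9520187; -507301/3920077 184014/560011]
step 1: x' = x̄ + K·y = [19871247/66641309, 27205777/66641309, 2947806/3920077]
step 1: P' = (I − K·H)·P̄ = [88606666/66641309 -28317134/66641309 -562644/3920077; -28317134/66641309 33013513/66641309 3301650/3920077; -562644/3920077 3301650/3920077 9849607/3920077]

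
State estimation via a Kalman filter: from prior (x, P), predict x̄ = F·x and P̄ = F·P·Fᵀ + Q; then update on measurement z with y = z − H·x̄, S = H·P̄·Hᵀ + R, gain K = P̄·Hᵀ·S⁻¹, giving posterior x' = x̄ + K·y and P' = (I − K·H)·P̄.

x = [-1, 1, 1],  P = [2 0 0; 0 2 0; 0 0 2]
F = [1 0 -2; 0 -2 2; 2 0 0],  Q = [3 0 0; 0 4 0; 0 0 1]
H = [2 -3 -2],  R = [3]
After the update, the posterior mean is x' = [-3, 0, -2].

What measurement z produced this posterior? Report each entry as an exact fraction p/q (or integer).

z = [-2]

x̄ = F·x = [-3, 0, -2]
P̄ = F·P·Fᵀ + Q = [13 -8 4; -8 20 0; 4 0 9]
S = H·P̄·Hᵀ + R = [335]
K = P̄·Hᵀ·S⁻¹ = [42/335; -76/335; -2/67]
x' − x̄ = [0, 0, 0] = K·y
y = (KᵀK)⁻¹·Kᵀ·(x' − x̄) = [0]
z = y + H·x̄ = [0] + [-2] = [-2]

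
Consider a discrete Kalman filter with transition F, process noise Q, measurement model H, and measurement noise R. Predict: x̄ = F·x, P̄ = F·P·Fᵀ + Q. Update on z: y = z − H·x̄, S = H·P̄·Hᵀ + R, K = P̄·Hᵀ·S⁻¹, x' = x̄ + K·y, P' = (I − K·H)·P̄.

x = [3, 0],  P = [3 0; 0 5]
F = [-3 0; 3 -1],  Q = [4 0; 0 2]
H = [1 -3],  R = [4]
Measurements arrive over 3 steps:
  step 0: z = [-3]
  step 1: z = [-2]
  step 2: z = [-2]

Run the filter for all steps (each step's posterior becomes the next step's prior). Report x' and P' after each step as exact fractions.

step 0: x' = [-831/503, 270/503], P' = [3049/503 867/503; 867/503 461/503]
step 1: x' = [-484579/393859, 85329/393859], P' = [1570466/393859 384858/393859; 384858/393859 256230/393859]
step 2: x' = [-86452477/105491866, 36937983/105491866], P' = [208208335/52745933 51186615/52745933; 51186615/52745933 34257739/52745933]

step 0: x̄ = F·x = [-9, 9]
step 0: P̄ = F·P·Fᵀ + Q = [31 -27; -27 34]
step 0: y = z − H·x̄ = [33]
step 0: S = H·P̄·Hᵀ + R = [503]
step 0: K = P̄·Hᵀ·S⁻¹ = [112/503; -129/503]
step 0: x' = x̄ + K·y = [-831/503, 270/503]
step 0: P' = (I − K·H)·P̄ = [3049/503 867/503; 867/503 461/503]
step 1: x̄ = F·x = [2493/503, -2763/503]
step 1: P̄ = F·P·Fᵀ + Q = [29453/503 -24840/503; -24840/503 23706/503]
step 1: y = z − H·x̄ = [-11788/503]
step 1: S = H·P̄·Hᵀ + R = [393859/503]
step 1: K = P̄·Hᵀ·S⁻¹ = [103973/393859; -95958/393859]
step 1: x' = x̄ + K·y = [-484579/393859, 85329/393859]
step 1: P' = (I − K·H)·P̄ = [1570466/393859 384858/393859; 384858/393859 256230/393859]
step 2: x̄ = F·x = [1453737/393859, -1539066/393859]
step 2: P̄ = F·P·Fᵀ + Q = [15709630/393859 -12979620/393859; -12979620/393859 12868994/393859]
step 2: y = z − H·x̄ = [-6858653/393859]
step 2: S = H·P̄·Hᵀ + R = [210983732/393859]
step 2: K = P̄·Hᵀ·S⁻¹ = [27324245/105491866; -25793301/105491866]
step 2: x' = x̄ + K·y = [-86452477/105491866, 36937983/105491866]
step 2: P' = (I − K·H)·P̄ = [208208335/52745933 51186615/52745933; 51186615/52745933 34257739/52745933]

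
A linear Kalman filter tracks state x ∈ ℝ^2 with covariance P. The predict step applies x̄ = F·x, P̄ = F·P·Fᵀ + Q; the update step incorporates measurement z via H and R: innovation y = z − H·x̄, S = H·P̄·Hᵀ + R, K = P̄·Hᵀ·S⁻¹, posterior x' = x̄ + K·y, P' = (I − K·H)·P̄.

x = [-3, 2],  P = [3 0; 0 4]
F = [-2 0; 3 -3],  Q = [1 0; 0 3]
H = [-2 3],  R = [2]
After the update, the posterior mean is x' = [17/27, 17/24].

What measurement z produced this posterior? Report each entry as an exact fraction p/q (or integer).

z = [1]

x̄ = F·x = [6, -15]
P̄ = F·P·Fᵀ + Q = [13 -18; -18 66]
S = H·P̄·Hᵀ + R = [864]
K = P̄·Hᵀ·S⁻¹ = [-5/54; 13/48]
x' − x̄ = [-145/27, 377/24] = K·y
y = (KᵀK)⁻¹·Kᵀ·(x' − x̄) = [58]
z = y + H·x̄ = [58] + [-57] = [1]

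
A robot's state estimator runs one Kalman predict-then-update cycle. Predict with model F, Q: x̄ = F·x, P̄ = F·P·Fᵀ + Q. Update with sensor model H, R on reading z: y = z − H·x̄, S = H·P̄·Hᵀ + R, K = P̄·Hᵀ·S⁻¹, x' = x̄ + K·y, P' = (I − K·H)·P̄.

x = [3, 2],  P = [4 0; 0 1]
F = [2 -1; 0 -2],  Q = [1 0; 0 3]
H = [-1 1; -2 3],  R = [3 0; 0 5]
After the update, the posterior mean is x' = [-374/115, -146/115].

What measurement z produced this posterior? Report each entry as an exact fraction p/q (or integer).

z = [3, 3]

x̄ = F·x = [4, -4]
P̄ = F·P·Fᵀ + Q = [18 2; 2 7]
S = H·P̄·Hᵀ + R = [24 47; 47 116]
K = P̄·Hᵀ·S⁻¹ = [-446/575 32/575; -219/575 173/575]
x' − x̄ = [-834/115, 314/115] = K·y
y = (KᵀK)⁻¹·Kᵀ·(x' − x̄) = [11, 23]
z = y + H·x̄ = [11, 23] + [-8, -20] = [3, 3]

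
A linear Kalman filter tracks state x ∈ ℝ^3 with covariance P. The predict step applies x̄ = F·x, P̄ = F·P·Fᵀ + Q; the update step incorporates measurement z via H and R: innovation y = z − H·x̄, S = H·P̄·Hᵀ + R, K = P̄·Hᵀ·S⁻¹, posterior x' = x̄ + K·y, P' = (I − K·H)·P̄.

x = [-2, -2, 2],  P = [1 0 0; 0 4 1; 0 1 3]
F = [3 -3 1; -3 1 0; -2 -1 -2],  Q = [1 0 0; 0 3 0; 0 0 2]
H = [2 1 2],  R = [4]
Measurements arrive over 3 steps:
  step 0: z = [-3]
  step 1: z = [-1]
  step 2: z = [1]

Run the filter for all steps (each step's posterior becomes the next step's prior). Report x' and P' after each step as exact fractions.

step 0: x' = [-157/64, 173/32, -209/128], P' = [327/16 -103/8 -429/32; -103/8 55/4 93/16; -429/32 93/16 703/64]
step 1: x' = [-56579/43904, -14249/3136, 65193/21952], P' = [677711/21952 -63411/1568 -100045/10976; -63411/1568 7367/112 5049/784; -100045/10976 5049/784 32423/5488]
step 2: x' = [-152657025/25238294, 133977384/12619147, 15879055/12619147], P' = [1826390682/63095735 -2227513512/63095735 -622008348/63095735; -2227513512/63095735 3361638492/63095735 492200468/63095735; -622008348/63095735 492200468/63095735 375537362/63095735]

step 0: x̄ = F·x = [2, 4, 2]
step 0: P̄ = F·P·Fᵀ + Q = [43 -20 5; -20 16 0; 5 0 26]
step 0: y = z − H·x̄ = [-15]
step 0: S = H·P̄·Hᵀ + R = [256]
step 0: K = P̄·Hᵀ·S⁻¹ = [19/64; -3/32; 31/128]
step 0: x' = x̄ + K·y = [-157/64, 173/32, -209/128]
step 0: P' = (I − K·H)·P̄ = [327/16 -103/8 -429/32; -103/8 55/4 93/16; -429/32 93/16 703/64]
step 1: x̄ = F·x = [-3227/128, 817/64, 177/64]
step 1: P̄ = F·P·Fᵀ + Q = [27911/64 -10677/32 -181/32; -10677/32 4447/16 63/16; -181/32 63/16 95/16]
step 1: y = z − H·x̄ = [249/8]
step 1: S = H·P̄·Hᵀ + R = [686]
step 1: K = P̄·Hᵀ·S⁻¹ = [2109/2744; -109/196; 9/1372]
step 1: x' = x̄ + K·y = [-56579/43904, -14249/3136, 65193/21952]
step 1: P' = (I − K·H)·P̄ = [677711/21952 -63411/1568 -100045/10976; -63411/1568 7367/112 5049/784; -100045/10976 5049/784 32423/5488]
step 2: x̄ = F·x = [559107/43904, -29749/43904, 1621/1372]
step 2: P̄ = F·P·Fᵀ + Q = [33177231/21952 -20342601/21952 -10923/686; -20342601/21952 12935711/21952 7853/686; -10923/686 7853/686 2050/343]
step 2: y = z − H·x̄ = [-1148305/43904]
step 2: S = H·P̄·Hᵀ + R = [63095735/21952]
step 2: K = P̄·Hᵀ·S⁻¹ = [45312789/63095735; -27246899/63095735; -185376/63095735]
step 2: x' = x̄ + K·y = [-152657025/25238294, 133977384/12619147, 15879055/12619147]
step 2: P' = (I − K·H)·P̄ = [1826390682/63095735 -2227513512/63095735 -622008348/63095735; -2227513512/63095735 3361638492/63095735 492200468/63095735; -622008348/63095735 492200468/63095735 375537362/63095735]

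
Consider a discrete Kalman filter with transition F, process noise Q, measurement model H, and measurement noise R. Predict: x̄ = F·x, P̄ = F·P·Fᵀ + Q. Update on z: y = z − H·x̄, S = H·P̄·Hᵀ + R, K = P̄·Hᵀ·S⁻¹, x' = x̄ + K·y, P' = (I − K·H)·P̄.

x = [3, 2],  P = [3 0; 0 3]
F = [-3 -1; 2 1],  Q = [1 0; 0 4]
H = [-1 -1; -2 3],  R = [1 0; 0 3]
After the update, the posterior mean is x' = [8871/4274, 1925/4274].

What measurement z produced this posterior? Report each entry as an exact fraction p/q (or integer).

z = [-3, -3]

x̄ = F·x = [-11, 8]
P̄ = F·P·Fᵀ + Q = [31 -21; -21 19]
S = H·P̄·Hᵀ + R = [9 26; 26 550]
K = P̄·Hᵀ·S⁻¹ = [-1125/2137 -865/4274; -737/2137 839/4274]
x' − x̄ = [55885/4274, -32267/4274] = K·y
y = (KᵀK)⁻¹·Kᵀ·(x' − x̄) = [-6, -49]
z = y + H·x̄ = [-6, -49] + [3, 46] = [-3, -3]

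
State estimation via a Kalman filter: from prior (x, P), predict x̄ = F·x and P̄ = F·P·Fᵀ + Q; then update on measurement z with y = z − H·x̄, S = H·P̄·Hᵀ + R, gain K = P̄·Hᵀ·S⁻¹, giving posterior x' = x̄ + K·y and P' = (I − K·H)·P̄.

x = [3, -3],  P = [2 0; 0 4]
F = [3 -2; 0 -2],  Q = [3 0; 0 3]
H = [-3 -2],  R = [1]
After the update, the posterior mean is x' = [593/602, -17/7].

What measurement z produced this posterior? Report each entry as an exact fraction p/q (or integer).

z = [2]

x̄ = F·x = [15, 6]
P̄ = F·P·Fᵀ + Q = [37 16; 16 19]
S = H·P̄·Hᵀ + R = [602]
K = P̄·Hᵀ·S⁻¹ = [-143/602; -1/7]
x' − x̄ = [-8437/602, -59/7] = K·y
y = (KᵀK)⁻¹·Kᵀ·(x' − x̄) = [59]
z = y + H·x̄ = [59] + [-57] = [2]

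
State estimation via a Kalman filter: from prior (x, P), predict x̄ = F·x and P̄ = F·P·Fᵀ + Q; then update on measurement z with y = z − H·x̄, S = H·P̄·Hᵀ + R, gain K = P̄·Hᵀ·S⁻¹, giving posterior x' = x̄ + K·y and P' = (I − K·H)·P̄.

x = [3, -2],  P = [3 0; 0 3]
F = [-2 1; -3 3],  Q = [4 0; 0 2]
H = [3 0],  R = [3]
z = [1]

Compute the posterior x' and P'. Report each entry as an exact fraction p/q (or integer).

x̄ = F·x = [-8, -15]
P̄ = F·P·Fᵀ + Q = [19 27; 27 56]
y = z − H·x̄ = [25]
S = H·P̄·Hᵀ + R = [174]
K = P̄·Hᵀ·S⁻¹ = [19/58; 27/58]
x' = x̄ + K·y = [11/58, -195/58]
P' = (I − K·H)·P̄ = [19/58 27/58; 27/58 1061/58]

x' = [11/58, -195/58]
P' = [19/58 27/58; 27/58 1061/58]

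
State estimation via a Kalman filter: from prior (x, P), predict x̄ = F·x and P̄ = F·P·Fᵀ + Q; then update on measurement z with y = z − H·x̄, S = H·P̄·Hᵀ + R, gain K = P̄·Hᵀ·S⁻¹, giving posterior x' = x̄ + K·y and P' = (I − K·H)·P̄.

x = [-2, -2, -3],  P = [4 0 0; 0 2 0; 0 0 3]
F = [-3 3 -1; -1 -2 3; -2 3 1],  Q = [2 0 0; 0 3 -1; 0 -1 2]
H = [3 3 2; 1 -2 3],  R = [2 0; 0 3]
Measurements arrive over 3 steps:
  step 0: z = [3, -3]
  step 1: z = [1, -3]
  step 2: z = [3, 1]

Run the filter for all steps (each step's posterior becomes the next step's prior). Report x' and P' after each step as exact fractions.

step 0: x̄ = F·x = [3, -3, -5]
step 0: P̄ = F·P·Fᵀ + Q = [59 -9 39; -9 42 4; 39 4 39]
step 0: y = z − H·x̄ = [13, 3]
step 0: S = H·P̄·Hᵀ + R = [1421 635; 635 803]
step 0: K = P̄·Hᵀ·S⁻¹ = [29947/368919 65447/368919; 68678/368919 -91523/368919; 72241/737838 78863/737838]
step 0: x' = x̄ + K·y = [1692409/368919, -488512/368919, -1256734/368919]
step 0: P' = (I − K·H)·P̄ = [2241587/368919 -1223393/368919 -1497344/368919; -1223393/368919 732689/368919 804734/368919; -1497344/368919 804734/368919 2150071/737838]
step 1: x̄ = F·x = [-5286029/368919, -4485587/368919, -2035696/122973]
step 1: P̄ = F·P·Fᵀ + Q = [73579927/737838 32528335/737838 25877951/245946; 32528335/737838 20776207/737838 11889587/245946; 25877951/245946 11889587/245946 9527093/81982]
step 1: y = z − H·x̄ = [4655327/40991, 13529362/368919]
step 1: S = H·P̄·Hᵀ + R = [174377646/40991 85848708/40991; 85848708/40991 419128724/368919]
step 1: K = P̄·Hᵀ·S⁻¹ = [2026552589/20604139551 244258825/2289348839; 3594825016/20604139551 -937436875/4578697678; 3635224555/41208279102 1389682029/9157395356]
step 1: x' = x̄ + K·y = [15548942342/20604139551, 3038499904/20604139551, -19987253365/20604139551]
step 1: P' = (I − K·H)·P̄ = [69282732331/41208279102 -37464649873/41208279102 -43674018509/41208279102; -37464649873/41208279102 27385541581/41208279102 11154156235/20604139551; -43674018509/41208279102 11154156235/20604139551 71367567227/82416558204]
step 2: x̄ = F·x = [-17544073949/20604139551, -81587702245/20604139551, -41969638337/20604139551]
step 2: P̄ = F·P·Fᵀ + Q = [2533169037731/82416558204 837746464579/82416558204 2464252502411/82416558204; 837746464579/82416558204 936179100809/82416558204 929013907789/82416558204; 2464252502411/82416558204 929013907789/82416558204 2799645785405/82416558204]
step 2: y = z − H·x̄ = [443147023909/20604139551, 293908007/6868046517]
step 2: S = H·P̄·Hᵀ + R = [49193091394855/41208279102 8003152482083/13736093034; 8003152482083/13736093034 1778239413717/4578697678]
step 2: K = P̄·Hᵀ·S⁻¹ = [1034599904332931/10232885417180614 1085511158790891/10232885417180614; 1767407198090377/10232885417180614 -2091224489215709/10232885417180614; 881423745508439/10232885417180614 1556588910529725/10232885417180614]
step 2: x' = x̄ + K·y = [6792579001951052/5116442708590307, -1298288904228663/5116442708590307, -909955704585271/5116442708590307]
step 2: P' = (I − K·H)·P̄ = [8517786996447222/5116442708590307 -4598249441423418/5116442708590307 -10724012760738481/10232885417180614; -4598249441423418/5116442708590307 3366433934760168/5116442708590307 5462853718080127/10232885417180614; -10724012760738481/10232885417180614 5462853718080127/10232885417180614 4386581154747985/5116442708590307]

step 0: x' = [1692409/368919, -488512/368919, -1256734/368919], P' = [2241587/368919 -1223393/368919 -1497344/368919; -1223393/368919 732689/368919 804734/368919; -1497344/368919 804734/368919 2150071/737838]
step 1: x' = [15548942342/20604139551, 3038499904/20604139551, -19987253365/20604139551], P' = [69282732331/41208279102 -37464649873/41208279102 -43674018509/41208279102; -37464649873/41208279102 27385541581/41208279102 11154156235/20604139551; -43674018509/41208279102 11154156235/20604139551 71367567227/82416558204]
step 2: x' = [6792579001951052/5116442708590307, -1298288904228663/5116442708590307, -909955704585271/5116442708590307], P' = [8517786996447222/5116442708590307 -4598249441423418/5116442708590307 -10724012760738481/10232885417180614; -4598249441423418/5116442708590307 3366433934760168/5116442708590307 5462853718080127/10232885417180614; -10724012760738481/10232885417180614 5462853718080127/10232885417180614 4386581154747985/5116442708590307]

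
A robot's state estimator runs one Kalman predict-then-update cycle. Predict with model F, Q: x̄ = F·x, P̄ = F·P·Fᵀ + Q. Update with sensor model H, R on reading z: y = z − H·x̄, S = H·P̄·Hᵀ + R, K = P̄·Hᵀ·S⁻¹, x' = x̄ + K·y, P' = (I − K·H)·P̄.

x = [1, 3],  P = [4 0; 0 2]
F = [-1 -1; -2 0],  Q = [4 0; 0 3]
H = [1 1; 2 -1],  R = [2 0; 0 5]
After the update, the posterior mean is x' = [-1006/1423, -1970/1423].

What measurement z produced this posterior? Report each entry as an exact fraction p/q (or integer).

z = [-2, 1]

x̄ = F·x = [-4, -2]
P̄ = F·P·Fᵀ + Q = [10 8; 8 19]
S = H·P̄·Hᵀ + R = [47 9; 9 32]
K = P̄·Hᵀ·S⁻¹ = [468/1423 402/1423; 891/1423 -384/1423]
x' − x̄ = [4686/1423, 876/1423] = K·y
y = (KᵀK)⁻¹·Kᵀ·(x' − x̄) = [4, 7]
z = y + H·x̄ = [4, 7] + [-6, -6] = [-2, 1]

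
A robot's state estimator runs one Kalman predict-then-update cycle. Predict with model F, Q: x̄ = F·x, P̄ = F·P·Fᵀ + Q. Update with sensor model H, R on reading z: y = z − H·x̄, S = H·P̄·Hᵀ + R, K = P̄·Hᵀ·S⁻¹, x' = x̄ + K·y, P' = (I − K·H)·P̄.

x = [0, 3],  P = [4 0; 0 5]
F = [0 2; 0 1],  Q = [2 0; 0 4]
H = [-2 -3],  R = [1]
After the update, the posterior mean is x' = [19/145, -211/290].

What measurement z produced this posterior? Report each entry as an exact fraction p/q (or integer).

z = [2]

x̄ = F·x = [6, 3]
P̄ = F·P·Fᵀ + Q = [22 10; 10 9]
S = H·P̄·Hᵀ + R = [290]
K = P̄·Hᵀ·S⁻¹ = [-37/145; -47/290]
x' − x̄ = [-851/145, -1081/290] = K·y
y = (KᵀK)⁻¹·Kᵀ·(x' − x̄) = [23]
z = y + H·x̄ = [23] + [-21] = [2]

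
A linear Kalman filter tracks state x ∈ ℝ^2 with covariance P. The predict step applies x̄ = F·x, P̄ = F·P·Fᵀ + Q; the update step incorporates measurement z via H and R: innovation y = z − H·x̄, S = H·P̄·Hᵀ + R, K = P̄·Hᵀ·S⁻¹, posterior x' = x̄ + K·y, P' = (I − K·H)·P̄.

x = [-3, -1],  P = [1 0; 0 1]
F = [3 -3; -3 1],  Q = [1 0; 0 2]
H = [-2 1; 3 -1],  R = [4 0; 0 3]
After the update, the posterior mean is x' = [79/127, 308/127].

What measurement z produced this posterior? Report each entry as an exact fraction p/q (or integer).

x̄ = F·x = [-6, 8]
P̄ = F·P·Fᵀ + Q = [19 -12; -12 12]
S = H·P̄·Hᵀ + R = [140 -186; -186 258]
K = P̄·Hᵀ·S⁻¹ = [-11/254 30/127; 30/127 -2/127]
x' − x̄ = [841/127, -708/127] = K·y
y = (KᵀK)⁻¹·Kᵀ·(x' − x̄) = [-22, 24]
z = y + H·x̄ = [-22, 24] + [20, -26] = [-2, -2]

z = [-2, -2]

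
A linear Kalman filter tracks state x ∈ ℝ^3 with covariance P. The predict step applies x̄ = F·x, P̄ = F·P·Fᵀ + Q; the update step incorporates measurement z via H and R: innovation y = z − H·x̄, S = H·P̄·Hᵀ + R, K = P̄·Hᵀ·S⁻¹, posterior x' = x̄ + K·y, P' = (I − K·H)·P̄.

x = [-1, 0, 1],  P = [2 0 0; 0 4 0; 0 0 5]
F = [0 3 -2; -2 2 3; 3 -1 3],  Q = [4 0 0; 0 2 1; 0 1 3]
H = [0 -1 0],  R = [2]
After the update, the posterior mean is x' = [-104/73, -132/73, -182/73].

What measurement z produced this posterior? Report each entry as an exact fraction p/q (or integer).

z = [2]

x̄ = F·x = [-2, 5, 0]
P̄ = F·P·Fᵀ + Q = [60 -6 -42; -6 71 26; -42 26 70]
S = H·P̄·Hᵀ + R = [73]
K = P̄·Hᵀ·S⁻¹ = [6/73; -71/73; -26/73]
x' − x̄ = [42/73, -497/73, -182/73] = K·y
y = (KᵀK)⁻¹·Kᵀ·(x' − x̄) = [7]
z = y + H·x̄ = [7] + [-5] = [2]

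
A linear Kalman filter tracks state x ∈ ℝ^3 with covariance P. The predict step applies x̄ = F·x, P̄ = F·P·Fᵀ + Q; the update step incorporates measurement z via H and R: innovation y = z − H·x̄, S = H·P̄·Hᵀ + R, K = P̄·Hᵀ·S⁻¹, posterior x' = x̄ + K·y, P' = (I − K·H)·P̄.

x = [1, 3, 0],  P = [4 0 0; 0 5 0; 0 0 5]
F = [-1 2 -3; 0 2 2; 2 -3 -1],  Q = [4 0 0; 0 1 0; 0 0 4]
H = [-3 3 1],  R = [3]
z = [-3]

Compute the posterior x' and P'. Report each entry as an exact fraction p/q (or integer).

x' = [5613/1177, 7175/1177, -8220/1177]
P' = [11937/1177 18966/1177 -21903/1177; 18966/1177 35488/1177 -49227/1177; -21903/1177 -49227/1177 82029/1177]

x̄ = F·x = [5, 6, -7]
P̄ = F·P·Fᵀ + Q = [73 -10 -23; -10 41 -40; -23 -40 70]
y = z − H·x̄ = [1]
S = H·P̄·Hᵀ + R = [1177]
K = P̄·Hᵀ·S⁻¹ = [-272/1177; 113/1177; 19/1177]
x' = x̄ + K·y = [5613/1177, 7175/1177, -8220/1177]
P' = (I − K·H)·P̄ = [11937/1177 18966/1177 -21903/1177; 18966/1177 35488/1177 -49227/1177; -21903/1177 -49227/1177 82029/1177]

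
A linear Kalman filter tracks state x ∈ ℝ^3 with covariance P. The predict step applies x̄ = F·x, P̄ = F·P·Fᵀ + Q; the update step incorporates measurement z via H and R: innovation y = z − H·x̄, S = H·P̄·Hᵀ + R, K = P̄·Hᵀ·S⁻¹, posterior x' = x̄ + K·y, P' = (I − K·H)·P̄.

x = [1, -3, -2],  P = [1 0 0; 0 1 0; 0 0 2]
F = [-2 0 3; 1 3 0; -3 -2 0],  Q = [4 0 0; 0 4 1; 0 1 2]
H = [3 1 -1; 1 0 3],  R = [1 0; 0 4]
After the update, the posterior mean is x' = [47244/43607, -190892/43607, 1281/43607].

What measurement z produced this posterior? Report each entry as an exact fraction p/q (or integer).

z = [-1, 1]

x̄ = F·x = [-8, -8, 3]
P̄ = F·P·Fᵀ + Q = [26 -2 6; -2 14 -8; 6 -8 15]
S = H·P̄·Hᵀ + R = [232 55; 55 201]
K = P̄·Hᵀ·S⁻¹ = [11650/43607 6358/43607; 4646/43607 -6912/43607; -3810/43607 12107/43607]
x' − x̄ = [396100/43607, 157964/43607, -129540/43607] = K·y
y = (KᵀK)⁻¹·Kᵀ·(x' − x̄) = [34, 0]
z = y + H·x̄ = [34, 0] + [-35, 1] = [-1, 1]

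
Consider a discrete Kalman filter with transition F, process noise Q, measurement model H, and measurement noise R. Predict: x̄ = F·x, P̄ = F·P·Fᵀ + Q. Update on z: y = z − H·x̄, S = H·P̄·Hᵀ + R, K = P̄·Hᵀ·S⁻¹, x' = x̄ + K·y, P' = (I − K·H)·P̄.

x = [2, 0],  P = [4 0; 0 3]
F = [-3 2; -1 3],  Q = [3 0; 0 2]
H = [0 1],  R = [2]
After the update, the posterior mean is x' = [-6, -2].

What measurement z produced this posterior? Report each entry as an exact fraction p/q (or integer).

z = [-2]

x̄ = F·x = [-6, -2]
P̄ = F·P·Fᵀ + Q = [51 30; 30 33]
S = H·P̄·Hᵀ + R = [35]
K = P̄·Hᵀ·S⁻¹ = [6/7; 33/35]
x' − x̄ = [0, 0] = K·y
y = (KᵀK)⁻¹·Kᵀ·(x' − x̄) = [0]
z = y + H·x̄ = [0] + [-2] = [-2]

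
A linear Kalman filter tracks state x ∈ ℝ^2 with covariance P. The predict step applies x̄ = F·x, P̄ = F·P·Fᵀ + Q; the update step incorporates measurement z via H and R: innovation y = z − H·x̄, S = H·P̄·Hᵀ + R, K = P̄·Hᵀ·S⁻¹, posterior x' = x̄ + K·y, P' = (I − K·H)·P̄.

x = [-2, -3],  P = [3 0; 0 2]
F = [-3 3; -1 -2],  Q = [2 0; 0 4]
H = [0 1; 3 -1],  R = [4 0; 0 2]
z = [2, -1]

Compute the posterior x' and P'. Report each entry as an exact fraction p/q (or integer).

x̄ = F·x = [-3, 8]
P̄ = F·P·Fᵀ + Q = [47 -3; -3 15]
y = z − H·x̄ = [-6, 16]
S = H·P̄·Hᵀ + R = [19 -24; -24 458]
K = P̄·Hᵀ·S⁻¹ = [1041/4063 1332/4063; 3147/4063 -48/4063]
x' = x̄ + K·y = [2877/4063, 12854/4063]
P' = (I − K·H)·P̄ = [2276/4063 4164/4063; 4164/4063 12588/4063]

x' = [2877/4063, 12854/4063]
P' = [2276/4063 4164/4063; 4164/4063 12588/4063]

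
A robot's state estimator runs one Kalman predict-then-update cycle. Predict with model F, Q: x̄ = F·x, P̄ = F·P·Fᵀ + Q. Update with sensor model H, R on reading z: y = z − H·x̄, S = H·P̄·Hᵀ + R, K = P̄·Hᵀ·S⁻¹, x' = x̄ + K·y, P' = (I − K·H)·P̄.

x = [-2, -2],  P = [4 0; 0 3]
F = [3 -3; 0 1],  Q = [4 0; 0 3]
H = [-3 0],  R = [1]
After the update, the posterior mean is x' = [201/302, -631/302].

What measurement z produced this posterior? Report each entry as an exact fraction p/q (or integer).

z = [-2]

x̄ = F·x = [0, -2]
P̄ = F·P·Fᵀ + Q = [67 -9; -9 6]
S = H·P̄·Hᵀ + R = [604]
K = P̄·Hᵀ·S⁻¹ = [-201/604; 27/604]
x' − x̄ = [201/302, -27/302] = K·y
y = (KᵀK)⁻¹·Kᵀ·(x' − x̄) = [-2]
z = y + H·x̄ = [-2] + [0] = [-2]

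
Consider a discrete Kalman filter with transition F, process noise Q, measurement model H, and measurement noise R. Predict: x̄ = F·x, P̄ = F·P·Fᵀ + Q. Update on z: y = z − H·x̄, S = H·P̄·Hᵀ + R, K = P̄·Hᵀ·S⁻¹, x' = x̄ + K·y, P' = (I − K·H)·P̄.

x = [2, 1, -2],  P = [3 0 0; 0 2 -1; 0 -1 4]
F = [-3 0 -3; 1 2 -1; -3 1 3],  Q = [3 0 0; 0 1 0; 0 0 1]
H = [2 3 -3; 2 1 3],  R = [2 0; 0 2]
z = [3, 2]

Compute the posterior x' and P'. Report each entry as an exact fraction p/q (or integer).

x' = [-23151/95162, 70840/47581, 14756/47581]
P' = [1635837/237905 -1586913/237905 -521424/237905; -1586913/237905 1597292/237905 524846/237905; -521424/237905 524846/237905 198808/237905]

x̄ = F·x = [0, 6, -11]
P̄ = F·P·Fᵀ + Q = [66 9 -6; 9 20 -22; -6 -22 60]
y = z − H·x̄ = [-48, 29]
S = H·P̄·Hᵀ + R = [1562 -276; -276 658]
K = P̄·Hᵀ·S⁻¹ = [75207/475810 120489/475810; 21756/237905 -998/237905; -32367/237905 39211/237905]
x' = x̄ + K·y = [-23151/95162, 70840/47581, 14756/47581]
P' = (I − K·H)·P̄ = [1635837/237905 -1586913/237905 -521424/237905; -1586913/237905 1597292/237905 524846/237905; -521424/237905 524846/237905 198808/237905]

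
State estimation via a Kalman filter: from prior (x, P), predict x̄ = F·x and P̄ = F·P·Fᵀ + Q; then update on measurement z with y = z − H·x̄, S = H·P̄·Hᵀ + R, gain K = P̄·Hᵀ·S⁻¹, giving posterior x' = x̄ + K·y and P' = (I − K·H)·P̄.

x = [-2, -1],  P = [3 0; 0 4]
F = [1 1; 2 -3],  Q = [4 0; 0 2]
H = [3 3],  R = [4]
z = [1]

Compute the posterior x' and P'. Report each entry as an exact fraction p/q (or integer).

x̄ = F·x = [-3, -1]
P̄ = F·P·Fᵀ + Q = [11 -6; -6 50]
y = z − H·x̄ = [13]
S = H·P̄·Hᵀ + R = [445]
K = P̄·Hᵀ·S⁻¹ = [3/89; 132/445]
x' = x̄ + K·y = [-228/89, 1271/445]
P' = (I − K·H)·P̄ = [934/89 -930/89; -930/89 4826/445]

x' = [-228/89, 1271/445]
P' = [934/89 -930/89; -930/89 4826/445]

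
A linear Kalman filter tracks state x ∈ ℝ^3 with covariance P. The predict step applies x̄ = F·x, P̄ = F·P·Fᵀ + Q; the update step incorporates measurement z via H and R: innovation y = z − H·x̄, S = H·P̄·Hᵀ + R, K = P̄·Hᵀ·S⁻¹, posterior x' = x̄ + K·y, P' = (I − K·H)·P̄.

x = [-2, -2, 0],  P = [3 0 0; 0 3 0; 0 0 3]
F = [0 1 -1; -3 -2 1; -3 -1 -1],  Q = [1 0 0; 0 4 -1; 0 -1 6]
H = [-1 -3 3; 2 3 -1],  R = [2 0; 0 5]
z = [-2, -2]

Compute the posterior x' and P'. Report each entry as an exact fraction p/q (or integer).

x̄ = F·x = [-2, 10, 8]
P̄ = F·P·Fᵀ + Q = [7 -9 0; -9 46 29; 0 29 39]
y = z − H·x̄ = [2, -20]
S = H·P̄·Hᵀ + R = [198 -116; -116 204]
K = P̄·Hᵀ·S⁻¹ = [643/6734 -127/13468; 71/962 939/1924; 1461/3367 1623/3367]
x' = x̄ + K·y = [-5456/3367, 186/481, -2602/3367]
P' = (I − K·H)·P̄ = [66905/13468 -7949/1924 -8121/3367; -7949/1924 9019/1924 1616/481; -8121/3367 1616/481 9579/3367]

x' = [-5456/3367, 186/481, -2602/3367]
P' = [66905/13468 -7949/1924 -8121/3367; -7949/1924 9019/1924 1616/481; -8121/3367 1616/481 9579/3367]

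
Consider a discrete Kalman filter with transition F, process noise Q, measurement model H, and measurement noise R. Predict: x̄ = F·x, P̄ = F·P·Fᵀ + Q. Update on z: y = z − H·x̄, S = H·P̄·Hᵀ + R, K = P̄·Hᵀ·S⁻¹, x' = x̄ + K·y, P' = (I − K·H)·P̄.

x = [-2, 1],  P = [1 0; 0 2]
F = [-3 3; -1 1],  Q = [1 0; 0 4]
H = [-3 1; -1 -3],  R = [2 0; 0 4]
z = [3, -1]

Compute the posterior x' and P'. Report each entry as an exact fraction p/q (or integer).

x̄ = F·x = [9, 3]
P̄ = F·P·Fᵀ + Q = [28 9; 9 7]
y = z − H·x̄ = [27, 17]
S = H·P̄·Hᵀ + R = [207 135; 135 149]
K = P̄·Hᵀ·S⁻¹ = [-625/2103 -70/701; 535/6309 -195/701]
x' = x̄ + K·y = [-506/701, 393/701]
P' = (I − K·H)·P̄ = [153/701 127/2103; 127/2103 2213/6309]

x' = [-506/701, 393/701]
P' = [153/701 127/2103; 127/2103 2213/6309]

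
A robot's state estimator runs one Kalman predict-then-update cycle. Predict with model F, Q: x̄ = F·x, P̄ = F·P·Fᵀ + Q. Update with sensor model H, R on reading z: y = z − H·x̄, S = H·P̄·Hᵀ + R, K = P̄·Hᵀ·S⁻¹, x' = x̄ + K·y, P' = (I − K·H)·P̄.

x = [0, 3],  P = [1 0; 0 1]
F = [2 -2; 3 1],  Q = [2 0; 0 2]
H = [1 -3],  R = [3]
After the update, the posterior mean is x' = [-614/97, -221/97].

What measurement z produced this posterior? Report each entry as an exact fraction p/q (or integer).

z = [1]

x̄ = F·x = [-6, 3]
P̄ = F·P·Fᵀ + Q = [10 4; 4 12]
S = H·P̄·Hᵀ + R = [97]
K = P̄·Hᵀ·S⁻¹ = [-2/97; -32/97]
x' − x̄ = [-32/97, -512/97] = K·y
y = (KᵀK)⁻¹·Kᵀ·(x' − x̄) = [16]
z = y + H·x̄ = [16] + [-15] = [1]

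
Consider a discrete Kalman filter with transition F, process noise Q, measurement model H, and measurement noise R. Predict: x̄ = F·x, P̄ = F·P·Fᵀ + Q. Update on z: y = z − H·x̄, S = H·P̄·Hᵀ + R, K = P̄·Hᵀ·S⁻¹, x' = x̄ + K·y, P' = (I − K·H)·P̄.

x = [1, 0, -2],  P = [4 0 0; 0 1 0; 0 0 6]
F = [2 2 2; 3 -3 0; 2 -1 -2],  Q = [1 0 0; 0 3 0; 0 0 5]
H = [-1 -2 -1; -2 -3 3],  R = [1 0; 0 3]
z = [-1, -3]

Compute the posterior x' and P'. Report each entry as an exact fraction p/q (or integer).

x̄ = F·x = [-2, 3, 6]
P̄ = F·P·Fᵀ + Q = [45 18 -10; 18 48 27; -10 27 46]
y = z − H·x̄ = [9, -16]
S = H·P̄·Hᵀ + R = [444 295; 295 879]
K = P̄·Hᵀ·S⁻¹ = [-11079/303251 -56311/303251; -94734/303251 -2361/303251; -101825/303251 60738/303251]
x' = x̄ + K·y = [194763/303251, 94923/303251, -68727/303251]
P' = (I − K·H)·P̄ = [3061572/303251 -1678410/303251 306327/303251; -1678410/303251 964815/303251 -156486/303251; 306327/303251 -156486/303251 108470/303251]

x' = [194763/303251, 94923/303251, -68727/303251]
P' = [3061572/303251 -1678410/303251 306327/303251; -1678410/303251 964815/303251 -156486/303251; 306327/303251 -156486/303251 108470/303251]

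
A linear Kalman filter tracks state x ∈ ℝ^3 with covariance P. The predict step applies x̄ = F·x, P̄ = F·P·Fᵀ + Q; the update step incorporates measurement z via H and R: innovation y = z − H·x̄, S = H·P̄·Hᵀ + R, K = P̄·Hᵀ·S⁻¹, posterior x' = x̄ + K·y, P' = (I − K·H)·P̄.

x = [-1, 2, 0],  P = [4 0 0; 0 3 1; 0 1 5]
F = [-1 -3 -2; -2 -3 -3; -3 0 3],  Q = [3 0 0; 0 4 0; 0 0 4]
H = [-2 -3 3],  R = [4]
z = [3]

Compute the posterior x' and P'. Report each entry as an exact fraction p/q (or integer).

x' = [-6551/3847, 852/3847, 369/3847]
P' = [48693/3847 45020/3847 76878/3847; 45020/3847 86770/3847 116010/3847; 76878/3847 116010/3847 167794/3847]

x̄ = F·x = [-5, -4, 3]
P̄ = F·P·Fᵀ + Q = [66 80 -27; 80 110 -30; -27 -30 85]
y = z − H·x̄ = [-28]
S = H·P̄·Hᵀ + R = [3847]
K = P̄·Hᵀ·S⁻¹ = [-453/3847; -580/3847; 399/3847]
x' = x̄ + K·y = [-6551/3847, 852/3847, 369/3847]
P' = (I − K·H)·P̄ = [48693/3847 45020/3847 76878/3847; 45020/3847 86770/3847 116010/3847; 76878/3847 116010/3847 167794/3847]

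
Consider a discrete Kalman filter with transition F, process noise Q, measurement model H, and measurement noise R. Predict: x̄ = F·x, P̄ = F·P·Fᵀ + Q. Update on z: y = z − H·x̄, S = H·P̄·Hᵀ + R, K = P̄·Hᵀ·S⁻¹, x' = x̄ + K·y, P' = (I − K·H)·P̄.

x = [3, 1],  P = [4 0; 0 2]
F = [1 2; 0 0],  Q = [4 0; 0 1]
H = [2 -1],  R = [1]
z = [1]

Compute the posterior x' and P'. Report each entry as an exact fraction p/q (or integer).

x' = [7/11, 3/22]
P' = [16/33 16/33; 16/33 65/66]

x̄ = F·x = [5, 0]
P̄ = F·P·Fᵀ + Q = [16 0; 0 1]
y = z − H·x̄ = [-9]
S = H·P̄·Hᵀ + R = [66]
K = P̄·Hᵀ·S⁻¹ = [16/33; -1/66]
x' = x̄ + K·y = [7/11, 3/22]
P' = (I − K·H)·P̄ = [16/33 16/33; 16/33 65/66]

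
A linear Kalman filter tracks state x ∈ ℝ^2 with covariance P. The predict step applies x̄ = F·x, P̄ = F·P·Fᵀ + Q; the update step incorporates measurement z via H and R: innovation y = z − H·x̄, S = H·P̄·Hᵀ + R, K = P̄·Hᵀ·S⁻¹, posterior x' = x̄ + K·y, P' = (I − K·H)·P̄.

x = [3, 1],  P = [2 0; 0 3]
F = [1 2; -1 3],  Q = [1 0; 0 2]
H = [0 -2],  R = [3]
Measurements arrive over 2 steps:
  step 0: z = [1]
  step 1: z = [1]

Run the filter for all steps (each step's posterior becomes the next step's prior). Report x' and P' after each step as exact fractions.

step 0: x' = [603/127, -62/127], P' = [881/127 48/127; 48/127 93/127]
step 1: x' = [1869/647, -5735/7117], P' = [7792/647 -75/647; -75/647 5052/7117]

step 0: x̄ = F·x = [5, 0]
step 0: P̄ = F·P·Fᵀ + Q = [15 16; 16 31]
step 0: y = z − H·x̄ = [1]
step 0: S = H·P̄·Hᵀ + R = [127]
step 0: K = P̄·Hᵀ·S⁻¹ = [-32/127; -62/127]
step 0: x' = x̄ + K·y = [603/127, -62/127]
step 0: P' = (I − K·H)·P̄ = [881/127 48/127; 48/127 93/127]
step 1: x̄ = F·x = [479/127, -789/127]
step 1: P̄ = F·P·Fᵀ + Q = [1572/127 -275/127; -275/127 1684/127]
step 1: y = z − H·x̄ = [-1451/127]
step 1: S = H·P̄·Hᵀ + R = [7117/127]
step 1: K = P̄·Hᵀ·S⁻¹ = [50/647; -3368/7117]
step 1: x' = x̄ + K·y = [1869/647, -5735/7117]
step 1: P' = (I − K·H)·P̄ = [7792/647 -75/647; -75/647 5052/7117]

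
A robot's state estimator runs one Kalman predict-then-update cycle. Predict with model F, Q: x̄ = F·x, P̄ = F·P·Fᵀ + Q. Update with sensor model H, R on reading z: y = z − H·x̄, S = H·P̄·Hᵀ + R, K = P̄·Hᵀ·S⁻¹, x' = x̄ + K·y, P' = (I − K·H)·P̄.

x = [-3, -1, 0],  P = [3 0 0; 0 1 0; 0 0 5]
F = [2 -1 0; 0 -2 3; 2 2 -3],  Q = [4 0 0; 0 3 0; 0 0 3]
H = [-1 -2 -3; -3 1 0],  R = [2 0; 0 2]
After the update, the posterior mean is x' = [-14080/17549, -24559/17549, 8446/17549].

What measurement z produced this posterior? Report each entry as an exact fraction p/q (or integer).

z = [2, 1]

x̄ = F·x = [-5, 2, -8]
P̄ = F·P·Fᵀ + Q = [17 2 10; 2 52 -49; 10 -49 64]
S = H·P̄·Hᵀ + R = [283 194; 194 195]
K = P̄·Hᵀ·S⁻¹ = [-439/17549 -3973/17549; -929/17549 5064/17549; -4954/17549 -2181/17549]
x' − x̄ = [73665/17549, -59657/17549, 148838/17549] = K·y
y = (KᵀK)⁻¹·Kᵀ·(x' − x̄) = [-23, -16]
z = y + H·x̄ = [-23, -16] + [25, 17] = [2, 1]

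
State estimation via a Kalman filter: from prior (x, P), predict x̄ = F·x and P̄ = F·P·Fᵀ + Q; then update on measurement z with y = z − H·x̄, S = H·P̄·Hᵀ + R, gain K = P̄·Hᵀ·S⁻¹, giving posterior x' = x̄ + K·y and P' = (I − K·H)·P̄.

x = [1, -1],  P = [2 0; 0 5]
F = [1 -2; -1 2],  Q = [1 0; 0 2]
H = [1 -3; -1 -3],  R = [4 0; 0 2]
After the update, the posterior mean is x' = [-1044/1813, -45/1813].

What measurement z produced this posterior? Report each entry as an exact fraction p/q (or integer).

x̄ = F·x = [3, -3]
P̄ = F·P·Fᵀ + Q = [23 -22; -22 24]
S = H·P̄·Hᵀ + R = [375 193; 193 109]
K = P̄·Hᵀ·S⁻¹ = [701/1813 -526/1813; -298/1813 -304/1813]
x' − x̄ = [-6483/1813, 5394/1813] = K·y
y = (KᵀK)⁻¹·Kᵀ·(x' − x̄) = [-13, -5]
z = y + H·x̄ = [-13, -5] + [12, 6] = [-1, 1]

z = [-1, 1]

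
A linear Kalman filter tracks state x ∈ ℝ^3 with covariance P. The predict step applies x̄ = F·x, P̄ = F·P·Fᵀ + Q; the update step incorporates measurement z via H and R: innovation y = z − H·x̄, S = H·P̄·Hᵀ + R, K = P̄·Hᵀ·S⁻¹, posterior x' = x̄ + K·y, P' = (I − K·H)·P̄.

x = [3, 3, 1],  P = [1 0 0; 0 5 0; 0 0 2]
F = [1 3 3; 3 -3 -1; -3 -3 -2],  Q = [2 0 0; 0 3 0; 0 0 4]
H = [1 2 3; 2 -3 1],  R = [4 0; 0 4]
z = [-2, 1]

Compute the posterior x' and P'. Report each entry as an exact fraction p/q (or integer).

x̄ = F·x = [15, -1, -20]
P̄ = F·P·Fᵀ + Q = [66 -48 -60; -48 59 40; -60 40 66]
y = z − H·x̄ = [45, -12]
S = H·P̄·Hᵀ + R = [828 -772; -772 961]
K = P̄·Hᵀ·S⁻¹ = [-17529/99862 4182/49931; 1357/99862 -11561/49931; 37585/99862 6056/49931]
x' = x̄ + K·y = [608757/99862, 238667/99862, -451259/99862]
P' = (I − K·H)·P̄ = [551589/49931 242973/49931 -357531/49931; 242973/49931 123301/49931 -162287/49931; -357531/49931 -162287/49931 252425/49931]

x' = [608757/99862, 238667/99862, -451259/99862]
P' = [551589/49931 242973/49931 -357531/49931; 242973/49931 123301/49931 -162287/49931; -357531/49931 -162287/49931 252425/49931]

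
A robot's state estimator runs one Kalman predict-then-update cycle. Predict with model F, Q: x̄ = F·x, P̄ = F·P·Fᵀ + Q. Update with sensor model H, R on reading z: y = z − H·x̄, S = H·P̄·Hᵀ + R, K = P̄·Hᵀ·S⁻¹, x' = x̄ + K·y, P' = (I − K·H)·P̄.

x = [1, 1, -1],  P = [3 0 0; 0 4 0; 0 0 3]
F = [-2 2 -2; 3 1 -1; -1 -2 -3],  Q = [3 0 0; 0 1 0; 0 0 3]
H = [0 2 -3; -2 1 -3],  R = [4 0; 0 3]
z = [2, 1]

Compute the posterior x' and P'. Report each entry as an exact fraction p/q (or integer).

x̄ = F·x = [2, 5, 0]
P̄ = F·P·Fᵀ + Q = [43 -4 8; -4 35 -8; 8 -8 49]
y = z − H·x̄ = [-8, 0]
S = H·P̄·Hᵀ + R = [681 647; 647 811]
K = P̄·Hᵀ·S⁻¹ = [23903/66841 -28465/66841; 32885/133682 -15191/133682; -10778/66841 -5495/66841]
x' = x̄ + K·y = [-57542/66841, 202665/66841, 86224/66841]
P' = (I − K·H)·P̄ = [394049/66841 -607091/66841 -436598/66841; -607091/66841 2605477/133682 846569/66841; -436598/66841 846569/66841 578750/66841]

x' = [-57542/66841, 202665/66841, 86224/66841]
P' = [394049/66841 -607091/66841 -436598/66841; -607091/66841 2605477/133682 846569/66841; -436598/66841 846569/66841 578750/66841]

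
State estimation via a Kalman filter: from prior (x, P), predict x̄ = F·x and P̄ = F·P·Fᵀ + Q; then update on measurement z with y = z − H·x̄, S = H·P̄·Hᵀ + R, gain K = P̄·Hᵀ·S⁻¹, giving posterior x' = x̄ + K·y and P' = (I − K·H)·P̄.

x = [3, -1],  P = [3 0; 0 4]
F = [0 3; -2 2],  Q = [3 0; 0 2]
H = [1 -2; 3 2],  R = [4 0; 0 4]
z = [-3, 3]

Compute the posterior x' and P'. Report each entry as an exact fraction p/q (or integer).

x̄ = F·x = [-3, -8]
P̄ = F·P·Fᵀ + Q = [39 24; 24 30]
y = z − H·x̄ = [-16, 28]
S = H·P̄·Hᵀ + R = [67 -99; -99 763]
K = P̄·Hᵀ·S⁻¹ = [2367/10330 2541/10330; -360/1033 132/1033]
x' = x̄ + K·y = [1143/5165, 1192/1033]
P' = (I − K·H)·P̄ = [2454/5165 -228/1033; -228/1033 606/1033]

x' = [1143/5165, 1192/1033]
P' = [2454/5165 -228/1033; -228/1033 606/1033]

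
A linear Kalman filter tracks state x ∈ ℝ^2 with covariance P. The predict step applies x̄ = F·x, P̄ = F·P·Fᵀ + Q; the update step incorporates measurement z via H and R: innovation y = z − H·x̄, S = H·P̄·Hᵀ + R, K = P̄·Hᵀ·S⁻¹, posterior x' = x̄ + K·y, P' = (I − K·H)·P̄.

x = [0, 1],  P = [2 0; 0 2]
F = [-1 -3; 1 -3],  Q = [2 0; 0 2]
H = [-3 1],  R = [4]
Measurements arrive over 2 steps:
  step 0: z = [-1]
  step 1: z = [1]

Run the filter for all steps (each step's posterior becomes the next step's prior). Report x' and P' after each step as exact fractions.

step 0: x̄ = F·x = [-3, -3]
step 0: P̄ = F·P·Fᵀ + Q = [22 16; 16 22]
step 0: y = z − H·x̄ = [-7]
step 0: S = H·P̄·Hᵀ + R = [128]
step 0: K = P̄·Hᵀ·S⁻¹ = [-25/64; -13/64]
step 0: x' = x̄ + K·y = [-17/64, -101/64]
step 0: P' = (I − K·H)·P̄ = [79/32 187/32; 187/32 535/32]
step 1: x̄ = F·x = [5, 143/32]
step 1: P̄ = F·P·Fᵀ + Q = [190 148; 148 959/8]
step 1: y = z − H·x̄ = [369/32]
step 1: S = H·P̄·Hᵀ + R = [7567/8]
step 1: K = P̄·Hᵀ·S⁻¹ = [-3376/7567; -2593/7567]
step 1: x' = x̄ + K·y = [-2189/15134, 7829/15134]
step 1: P' = (I − K·H)·P̄ = [13058/7567 25670/7567; 25670/7567 66638/7567]

step 0: x' = [-17/64, -101/64], P' = [79/32 187/32; 187/32 535/32]
step 1: x' = [-2189/15134, 7829/15134], P' = [13058/7567 25670/7567; 25670/7567 66638/7567]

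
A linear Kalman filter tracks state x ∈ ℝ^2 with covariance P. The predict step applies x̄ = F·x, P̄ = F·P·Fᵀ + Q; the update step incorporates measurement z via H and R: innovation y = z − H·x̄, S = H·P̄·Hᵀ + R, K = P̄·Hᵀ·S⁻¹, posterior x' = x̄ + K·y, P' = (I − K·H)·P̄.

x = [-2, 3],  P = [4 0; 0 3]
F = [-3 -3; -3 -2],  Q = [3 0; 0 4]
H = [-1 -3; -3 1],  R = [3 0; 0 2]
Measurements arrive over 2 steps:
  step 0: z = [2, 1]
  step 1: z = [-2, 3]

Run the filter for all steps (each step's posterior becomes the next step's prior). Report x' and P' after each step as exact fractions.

step 0: x' = [-16/29, -1895/4524], P' = [6/29 1/29; 1/29 1273/4524]
step 1: x' = [-848072/1401631, 1265849/1401631], P' = [1427232/7008155 230334/7008155; 230334/7008155 1937758/7008155]

step 0: x̄ = F·x = [-3, 0]
step 0: P̄ = F·P·Fᵀ + Q = [66 54; 54 52]
step 0: y = z − H·x̄ = [-1, -8]
step 0: S = H·P̄·Hᵀ + R = [861 474; 474 324]
step 0: K = P̄·Hᵀ·S⁻¹ = [-3/29 -17/58; -1325/4524 805/9048]
step 0: x' = x̄ + K·y = [-16/29, -1895/4524]
step 0: P' = (I − K·H)·P̄ = [6/29 1/29; 1/29 1273/4524]
step 1: x̄ = F·x = [4391/1508, 5639/2262]
step 1: P̄ = F·P·Fᵀ + Q = [12087/1508 3067/754; 3067/754 8371/1131]
step 1: y = z − H·x̄ = [12653/1508, 41813/4524]
step 1: S = H·P̄·Hᵀ + R = [153867/1508 51849/1508; 51849/1508 258469/4524]
step 1: K = P̄·Hᵀ·S⁻¹ = [-706078/7008155 -289383/1001165; -2014536/7008155 89054/1001165]
step 1: x' = x̄ + K·y = [-848072/1401631, 1265849/1401631]
step 1: P' = (I − K·H)·P̄ = [1427232/7008155 230334/7008155; 230334/7008155 1937758/7008155]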